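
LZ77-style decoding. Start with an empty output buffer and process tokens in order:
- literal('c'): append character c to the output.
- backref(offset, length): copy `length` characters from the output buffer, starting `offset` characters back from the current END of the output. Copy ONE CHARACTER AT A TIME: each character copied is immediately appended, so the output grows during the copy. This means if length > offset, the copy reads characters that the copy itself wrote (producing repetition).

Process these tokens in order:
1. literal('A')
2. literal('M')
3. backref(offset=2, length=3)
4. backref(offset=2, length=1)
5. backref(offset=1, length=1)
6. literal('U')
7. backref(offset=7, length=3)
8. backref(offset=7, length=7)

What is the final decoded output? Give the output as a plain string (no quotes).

Answer: AMAMAMMUMAMAMMUMAM

Derivation:
Token 1: literal('A'). Output: "A"
Token 2: literal('M'). Output: "AM"
Token 3: backref(off=2, len=3) (overlapping!). Copied 'AMA' from pos 0. Output: "AMAMA"
Token 4: backref(off=2, len=1). Copied 'M' from pos 3. Output: "AMAMAM"
Token 5: backref(off=1, len=1). Copied 'M' from pos 5. Output: "AMAMAMM"
Token 6: literal('U'). Output: "AMAMAMMU"
Token 7: backref(off=7, len=3). Copied 'MAM' from pos 1. Output: "AMAMAMMUMAM"
Token 8: backref(off=7, len=7). Copied 'AMMUMAM' from pos 4. Output: "AMAMAMMUMAMAMMUMAM"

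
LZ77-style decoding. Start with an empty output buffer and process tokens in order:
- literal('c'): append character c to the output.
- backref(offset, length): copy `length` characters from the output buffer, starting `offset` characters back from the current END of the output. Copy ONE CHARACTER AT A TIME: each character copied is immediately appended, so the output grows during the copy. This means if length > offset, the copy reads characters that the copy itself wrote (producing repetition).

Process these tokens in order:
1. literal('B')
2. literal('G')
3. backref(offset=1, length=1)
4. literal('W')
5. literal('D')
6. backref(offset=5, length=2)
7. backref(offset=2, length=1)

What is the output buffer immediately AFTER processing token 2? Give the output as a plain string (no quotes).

Answer: BG

Derivation:
Token 1: literal('B'). Output: "B"
Token 2: literal('G'). Output: "BG"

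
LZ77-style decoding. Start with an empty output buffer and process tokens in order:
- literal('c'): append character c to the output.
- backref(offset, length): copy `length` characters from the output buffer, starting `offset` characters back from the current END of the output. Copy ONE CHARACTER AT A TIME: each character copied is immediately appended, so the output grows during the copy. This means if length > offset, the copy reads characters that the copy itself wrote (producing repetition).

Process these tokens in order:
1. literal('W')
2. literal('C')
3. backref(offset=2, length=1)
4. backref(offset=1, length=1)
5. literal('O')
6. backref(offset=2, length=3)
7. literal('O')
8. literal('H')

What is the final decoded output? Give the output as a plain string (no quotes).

Answer: WCWWOWOWOH

Derivation:
Token 1: literal('W'). Output: "W"
Token 2: literal('C'). Output: "WC"
Token 3: backref(off=2, len=1). Copied 'W' from pos 0. Output: "WCW"
Token 4: backref(off=1, len=1). Copied 'W' from pos 2. Output: "WCWW"
Token 5: literal('O'). Output: "WCWWO"
Token 6: backref(off=2, len=3) (overlapping!). Copied 'WOW' from pos 3. Output: "WCWWOWOW"
Token 7: literal('O'). Output: "WCWWOWOWO"
Token 8: literal('H'). Output: "WCWWOWOWOH"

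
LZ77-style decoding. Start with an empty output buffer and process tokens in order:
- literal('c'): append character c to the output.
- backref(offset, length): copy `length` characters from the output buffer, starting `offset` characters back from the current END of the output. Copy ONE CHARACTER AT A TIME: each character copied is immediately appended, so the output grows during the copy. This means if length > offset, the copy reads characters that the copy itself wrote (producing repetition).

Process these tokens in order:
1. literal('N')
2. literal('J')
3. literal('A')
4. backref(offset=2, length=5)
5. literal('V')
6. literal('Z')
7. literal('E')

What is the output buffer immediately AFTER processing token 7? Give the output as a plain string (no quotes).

Answer: NJAJAJAJVZE

Derivation:
Token 1: literal('N'). Output: "N"
Token 2: literal('J'). Output: "NJ"
Token 3: literal('A'). Output: "NJA"
Token 4: backref(off=2, len=5) (overlapping!). Copied 'JAJAJ' from pos 1. Output: "NJAJAJAJ"
Token 5: literal('V'). Output: "NJAJAJAJV"
Token 6: literal('Z'). Output: "NJAJAJAJVZ"
Token 7: literal('E'). Output: "NJAJAJAJVZE"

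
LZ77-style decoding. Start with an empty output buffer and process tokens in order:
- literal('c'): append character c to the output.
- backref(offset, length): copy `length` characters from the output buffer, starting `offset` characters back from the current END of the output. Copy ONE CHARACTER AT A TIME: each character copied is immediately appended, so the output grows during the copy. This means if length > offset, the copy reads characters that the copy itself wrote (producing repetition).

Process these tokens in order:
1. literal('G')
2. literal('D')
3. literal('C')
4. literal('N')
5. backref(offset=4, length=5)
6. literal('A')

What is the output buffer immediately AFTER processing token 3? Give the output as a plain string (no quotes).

Answer: GDC

Derivation:
Token 1: literal('G'). Output: "G"
Token 2: literal('D'). Output: "GD"
Token 3: literal('C'). Output: "GDC"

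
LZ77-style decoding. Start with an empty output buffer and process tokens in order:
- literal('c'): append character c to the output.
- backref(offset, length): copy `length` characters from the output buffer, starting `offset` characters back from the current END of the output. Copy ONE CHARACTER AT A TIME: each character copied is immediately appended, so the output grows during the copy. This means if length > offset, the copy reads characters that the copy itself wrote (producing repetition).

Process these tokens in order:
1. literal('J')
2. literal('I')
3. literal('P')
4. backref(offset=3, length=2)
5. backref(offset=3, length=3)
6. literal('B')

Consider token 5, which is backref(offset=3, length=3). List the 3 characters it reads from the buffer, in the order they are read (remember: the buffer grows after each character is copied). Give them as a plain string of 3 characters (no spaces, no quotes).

Answer: PJI

Derivation:
Token 1: literal('J'). Output: "J"
Token 2: literal('I'). Output: "JI"
Token 3: literal('P'). Output: "JIP"
Token 4: backref(off=3, len=2). Copied 'JI' from pos 0. Output: "JIPJI"
Token 5: backref(off=3, len=3). Buffer before: "JIPJI" (len 5)
  byte 1: read out[2]='P', append. Buffer now: "JIPJIP"
  byte 2: read out[3]='J', append. Buffer now: "JIPJIPJ"
  byte 3: read out[4]='I', append. Buffer now: "JIPJIPJI"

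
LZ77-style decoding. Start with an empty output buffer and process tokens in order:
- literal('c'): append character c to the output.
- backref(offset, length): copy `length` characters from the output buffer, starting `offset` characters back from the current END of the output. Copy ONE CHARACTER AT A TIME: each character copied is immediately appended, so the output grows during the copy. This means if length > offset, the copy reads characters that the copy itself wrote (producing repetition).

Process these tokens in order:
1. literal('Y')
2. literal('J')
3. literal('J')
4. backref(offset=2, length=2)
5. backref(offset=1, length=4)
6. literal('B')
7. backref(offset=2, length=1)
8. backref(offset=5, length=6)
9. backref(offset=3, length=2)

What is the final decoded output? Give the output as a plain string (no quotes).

Token 1: literal('Y'). Output: "Y"
Token 2: literal('J'). Output: "YJ"
Token 3: literal('J'). Output: "YJJ"
Token 4: backref(off=2, len=2). Copied 'JJ' from pos 1. Output: "YJJJJ"
Token 5: backref(off=1, len=4) (overlapping!). Copied 'JJJJ' from pos 4. Output: "YJJJJJJJJ"
Token 6: literal('B'). Output: "YJJJJJJJJB"
Token 7: backref(off=2, len=1). Copied 'J' from pos 8. Output: "YJJJJJJJJBJ"
Token 8: backref(off=5, len=6) (overlapping!). Copied 'JJJBJJ' from pos 6. Output: "YJJJJJJJJBJJJJBJJ"
Token 9: backref(off=3, len=2). Copied 'BJ' from pos 14. Output: "YJJJJJJJJBJJJJBJJBJ"

Answer: YJJJJJJJJBJJJJBJJBJ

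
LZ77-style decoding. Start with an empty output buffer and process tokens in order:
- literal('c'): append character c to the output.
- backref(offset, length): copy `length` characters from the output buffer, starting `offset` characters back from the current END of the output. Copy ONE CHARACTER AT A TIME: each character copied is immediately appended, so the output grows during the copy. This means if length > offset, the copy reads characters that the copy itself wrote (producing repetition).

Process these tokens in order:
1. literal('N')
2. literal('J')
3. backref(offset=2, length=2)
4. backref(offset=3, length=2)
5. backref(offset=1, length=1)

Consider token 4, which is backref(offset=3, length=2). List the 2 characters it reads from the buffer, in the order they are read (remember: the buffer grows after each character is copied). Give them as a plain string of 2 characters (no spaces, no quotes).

Token 1: literal('N'). Output: "N"
Token 2: literal('J'). Output: "NJ"
Token 3: backref(off=2, len=2). Copied 'NJ' from pos 0. Output: "NJNJ"
Token 4: backref(off=3, len=2). Buffer before: "NJNJ" (len 4)
  byte 1: read out[1]='J', append. Buffer now: "NJNJJ"
  byte 2: read out[2]='N', append. Buffer now: "NJNJJN"

Answer: JN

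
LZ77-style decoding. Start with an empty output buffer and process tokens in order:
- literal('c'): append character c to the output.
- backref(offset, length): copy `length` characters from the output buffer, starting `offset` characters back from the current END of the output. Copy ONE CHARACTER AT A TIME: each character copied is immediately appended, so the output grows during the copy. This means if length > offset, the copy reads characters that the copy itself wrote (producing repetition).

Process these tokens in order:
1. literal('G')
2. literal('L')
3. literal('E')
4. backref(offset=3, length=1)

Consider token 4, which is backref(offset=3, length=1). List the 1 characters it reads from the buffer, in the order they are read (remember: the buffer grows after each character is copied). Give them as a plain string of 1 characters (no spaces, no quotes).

Token 1: literal('G'). Output: "G"
Token 2: literal('L'). Output: "GL"
Token 3: literal('E'). Output: "GLE"
Token 4: backref(off=3, len=1). Buffer before: "GLE" (len 3)
  byte 1: read out[0]='G', append. Buffer now: "GLEG"

Answer: G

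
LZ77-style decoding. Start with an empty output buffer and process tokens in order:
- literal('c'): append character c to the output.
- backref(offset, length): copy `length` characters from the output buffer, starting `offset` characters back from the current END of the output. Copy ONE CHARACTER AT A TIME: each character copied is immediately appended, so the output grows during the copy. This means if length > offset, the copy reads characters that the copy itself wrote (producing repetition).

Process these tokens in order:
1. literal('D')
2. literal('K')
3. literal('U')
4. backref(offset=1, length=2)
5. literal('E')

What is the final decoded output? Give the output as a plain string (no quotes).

Token 1: literal('D'). Output: "D"
Token 2: literal('K'). Output: "DK"
Token 3: literal('U'). Output: "DKU"
Token 4: backref(off=1, len=2) (overlapping!). Copied 'UU' from pos 2. Output: "DKUUU"
Token 5: literal('E'). Output: "DKUUUE"

Answer: DKUUUE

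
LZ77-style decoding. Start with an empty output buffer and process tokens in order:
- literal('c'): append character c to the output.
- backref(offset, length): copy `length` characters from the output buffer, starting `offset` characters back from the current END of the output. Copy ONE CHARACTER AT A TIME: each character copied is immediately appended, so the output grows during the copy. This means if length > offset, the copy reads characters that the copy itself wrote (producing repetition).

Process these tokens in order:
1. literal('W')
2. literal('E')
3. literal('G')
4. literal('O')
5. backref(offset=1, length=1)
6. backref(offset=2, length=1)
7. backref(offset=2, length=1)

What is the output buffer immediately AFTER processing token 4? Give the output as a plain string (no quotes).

Answer: WEGO

Derivation:
Token 1: literal('W'). Output: "W"
Token 2: literal('E'). Output: "WE"
Token 3: literal('G'). Output: "WEG"
Token 4: literal('O'). Output: "WEGO"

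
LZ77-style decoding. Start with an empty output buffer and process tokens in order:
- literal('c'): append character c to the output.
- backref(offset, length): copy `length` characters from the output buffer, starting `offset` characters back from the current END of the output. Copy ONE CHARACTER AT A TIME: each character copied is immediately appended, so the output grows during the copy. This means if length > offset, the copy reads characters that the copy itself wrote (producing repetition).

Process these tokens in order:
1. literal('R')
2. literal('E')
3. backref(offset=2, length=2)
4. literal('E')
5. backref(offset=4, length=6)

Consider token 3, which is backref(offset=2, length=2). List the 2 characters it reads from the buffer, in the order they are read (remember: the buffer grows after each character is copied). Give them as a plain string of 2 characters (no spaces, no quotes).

Token 1: literal('R'). Output: "R"
Token 2: literal('E'). Output: "RE"
Token 3: backref(off=2, len=2). Buffer before: "RE" (len 2)
  byte 1: read out[0]='R', append. Buffer now: "RER"
  byte 2: read out[1]='E', append. Buffer now: "RERE"

Answer: RE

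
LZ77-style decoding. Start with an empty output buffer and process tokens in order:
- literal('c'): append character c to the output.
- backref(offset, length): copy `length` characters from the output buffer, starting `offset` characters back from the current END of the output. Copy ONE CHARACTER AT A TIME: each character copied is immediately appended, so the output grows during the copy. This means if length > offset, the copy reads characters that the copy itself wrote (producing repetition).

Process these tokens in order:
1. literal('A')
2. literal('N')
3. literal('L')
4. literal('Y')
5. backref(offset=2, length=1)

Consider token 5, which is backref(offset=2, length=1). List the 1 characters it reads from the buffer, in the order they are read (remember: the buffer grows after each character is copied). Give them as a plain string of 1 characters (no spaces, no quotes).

Token 1: literal('A'). Output: "A"
Token 2: literal('N'). Output: "AN"
Token 3: literal('L'). Output: "ANL"
Token 4: literal('Y'). Output: "ANLY"
Token 5: backref(off=2, len=1). Buffer before: "ANLY" (len 4)
  byte 1: read out[2]='L', append. Buffer now: "ANLYL"

Answer: L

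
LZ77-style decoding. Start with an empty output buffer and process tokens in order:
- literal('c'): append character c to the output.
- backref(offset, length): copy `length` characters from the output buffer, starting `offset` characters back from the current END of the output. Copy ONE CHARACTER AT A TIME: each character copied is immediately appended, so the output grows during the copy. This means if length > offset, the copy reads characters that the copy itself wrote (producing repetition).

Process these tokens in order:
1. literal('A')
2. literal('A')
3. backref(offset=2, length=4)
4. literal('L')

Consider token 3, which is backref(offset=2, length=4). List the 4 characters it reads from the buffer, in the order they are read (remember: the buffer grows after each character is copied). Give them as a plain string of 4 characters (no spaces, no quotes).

Token 1: literal('A'). Output: "A"
Token 2: literal('A'). Output: "AA"
Token 3: backref(off=2, len=4). Buffer before: "AA" (len 2)
  byte 1: read out[0]='A', append. Buffer now: "AAA"
  byte 2: read out[1]='A', append. Buffer now: "AAAA"
  byte 3: read out[2]='A', append. Buffer now: "AAAAA"
  byte 4: read out[3]='A', append. Buffer now: "AAAAAA"

Answer: AAAA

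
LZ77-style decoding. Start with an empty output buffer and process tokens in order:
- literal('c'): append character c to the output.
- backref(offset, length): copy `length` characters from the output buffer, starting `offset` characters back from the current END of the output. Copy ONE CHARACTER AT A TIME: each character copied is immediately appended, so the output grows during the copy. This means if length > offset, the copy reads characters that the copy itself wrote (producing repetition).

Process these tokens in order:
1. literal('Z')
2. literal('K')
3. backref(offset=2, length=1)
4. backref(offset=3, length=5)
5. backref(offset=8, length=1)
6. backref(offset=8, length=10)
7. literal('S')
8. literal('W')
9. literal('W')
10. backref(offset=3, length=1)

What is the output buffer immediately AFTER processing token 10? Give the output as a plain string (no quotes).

Token 1: literal('Z'). Output: "Z"
Token 2: literal('K'). Output: "ZK"
Token 3: backref(off=2, len=1). Copied 'Z' from pos 0. Output: "ZKZ"
Token 4: backref(off=3, len=5) (overlapping!). Copied 'ZKZZK' from pos 0. Output: "ZKZZKZZK"
Token 5: backref(off=8, len=1). Copied 'Z' from pos 0. Output: "ZKZZKZZKZ"
Token 6: backref(off=8, len=10) (overlapping!). Copied 'KZZKZZKZKZ' from pos 1. Output: "ZKZZKZZKZKZZKZZKZKZ"
Token 7: literal('S'). Output: "ZKZZKZZKZKZZKZZKZKZS"
Token 8: literal('W'). Output: "ZKZZKZZKZKZZKZZKZKZSW"
Token 9: literal('W'). Output: "ZKZZKZZKZKZZKZZKZKZSWW"
Token 10: backref(off=3, len=1). Copied 'S' from pos 19. Output: "ZKZZKZZKZKZZKZZKZKZSWWS"

Answer: ZKZZKZZKZKZZKZZKZKZSWWS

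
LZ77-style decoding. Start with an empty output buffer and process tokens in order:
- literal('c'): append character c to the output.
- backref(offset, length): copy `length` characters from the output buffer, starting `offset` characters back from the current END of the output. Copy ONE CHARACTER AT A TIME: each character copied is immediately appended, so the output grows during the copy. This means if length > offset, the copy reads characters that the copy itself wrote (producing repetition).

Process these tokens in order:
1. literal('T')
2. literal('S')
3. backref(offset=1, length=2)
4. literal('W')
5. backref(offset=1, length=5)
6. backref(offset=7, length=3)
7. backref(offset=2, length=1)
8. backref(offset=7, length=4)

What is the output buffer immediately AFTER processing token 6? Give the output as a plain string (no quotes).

Answer: TSSSWWWWWWSWW

Derivation:
Token 1: literal('T'). Output: "T"
Token 2: literal('S'). Output: "TS"
Token 3: backref(off=1, len=2) (overlapping!). Copied 'SS' from pos 1. Output: "TSSS"
Token 4: literal('W'). Output: "TSSSW"
Token 5: backref(off=1, len=5) (overlapping!). Copied 'WWWWW' from pos 4. Output: "TSSSWWWWWW"
Token 6: backref(off=7, len=3). Copied 'SWW' from pos 3. Output: "TSSSWWWWWWSWW"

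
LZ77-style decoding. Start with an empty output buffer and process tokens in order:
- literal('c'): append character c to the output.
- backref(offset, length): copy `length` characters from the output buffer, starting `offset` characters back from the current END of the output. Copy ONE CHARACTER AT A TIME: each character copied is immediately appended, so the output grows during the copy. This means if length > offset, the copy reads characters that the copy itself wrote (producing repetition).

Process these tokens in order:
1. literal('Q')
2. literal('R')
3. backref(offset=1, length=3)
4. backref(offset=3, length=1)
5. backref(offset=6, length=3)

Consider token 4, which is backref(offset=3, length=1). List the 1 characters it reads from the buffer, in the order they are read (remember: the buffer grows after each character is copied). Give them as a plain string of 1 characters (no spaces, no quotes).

Answer: R

Derivation:
Token 1: literal('Q'). Output: "Q"
Token 2: literal('R'). Output: "QR"
Token 3: backref(off=1, len=3) (overlapping!). Copied 'RRR' from pos 1. Output: "QRRRR"
Token 4: backref(off=3, len=1). Buffer before: "QRRRR" (len 5)
  byte 1: read out[2]='R', append. Buffer now: "QRRRRR"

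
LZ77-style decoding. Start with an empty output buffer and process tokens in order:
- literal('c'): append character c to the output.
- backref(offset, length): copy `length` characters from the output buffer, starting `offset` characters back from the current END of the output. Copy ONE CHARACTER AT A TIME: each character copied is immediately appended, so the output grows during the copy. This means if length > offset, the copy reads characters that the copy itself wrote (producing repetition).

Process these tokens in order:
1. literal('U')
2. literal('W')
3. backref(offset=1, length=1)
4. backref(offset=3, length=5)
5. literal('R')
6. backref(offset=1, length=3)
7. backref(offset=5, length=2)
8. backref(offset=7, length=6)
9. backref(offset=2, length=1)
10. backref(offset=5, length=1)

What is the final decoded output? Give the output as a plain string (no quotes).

Answer: UWWUWWUWRRRRWRWRRRRWRR

Derivation:
Token 1: literal('U'). Output: "U"
Token 2: literal('W'). Output: "UW"
Token 3: backref(off=1, len=1). Copied 'W' from pos 1. Output: "UWW"
Token 4: backref(off=3, len=5) (overlapping!). Copied 'UWWUW' from pos 0. Output: "UWWUWWUW"
Token 5: literal('R'). Output: "UWWUWWUWR"
Token 6: backref(off=1, len=3) (overlapping!). Copied 'RRR' from pos 8. Output: "UWWUWWUWRRRR"
Token 7: backref(off=5, len=2). Copied 'WR' from pos 7. Output: "UWWUWWUWRRRRWR"
Token 8: backref(off=7, len=6). Copied 'WRRRRW' from pos 7. Output: "UWWUWWUWRRRRWRWRRRRW"
Token 9: backref(off=2, len=1). Copied 'R' from pos 18. Output: "UWWUWWUWRRRRWRWRRRRWR"
Token 10: backref(off=5, len=1). Copied 'R' from pos 16. Output: "UWWUWWUWRRRRWRWRRRRWRR"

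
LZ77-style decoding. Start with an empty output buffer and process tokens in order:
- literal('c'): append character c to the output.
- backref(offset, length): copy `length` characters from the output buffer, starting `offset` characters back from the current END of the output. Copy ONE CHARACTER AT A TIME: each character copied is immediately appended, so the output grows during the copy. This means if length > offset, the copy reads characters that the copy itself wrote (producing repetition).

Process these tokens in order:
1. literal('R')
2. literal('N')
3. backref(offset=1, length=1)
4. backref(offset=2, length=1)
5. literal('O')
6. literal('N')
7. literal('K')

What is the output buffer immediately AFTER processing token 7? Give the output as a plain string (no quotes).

Answer: RNNNONK

Derivation:
Token 1: literal('R'). Output: "R"
Token 2: literal('N'). Output: "RN"
Token 3: backref(off=1, len=1). Copied 'N' from pos 1. Output: "RNN"
Token 4: backref(off=2, len=1). Copied 'N' from pos 1. Output: "RNNN"
Token 5: literal('O'). Output: "RNNNO"
Token 6: literal('N'). Output: "RNNNON"
Token 7: literal('K'). Output: "RNNNONK"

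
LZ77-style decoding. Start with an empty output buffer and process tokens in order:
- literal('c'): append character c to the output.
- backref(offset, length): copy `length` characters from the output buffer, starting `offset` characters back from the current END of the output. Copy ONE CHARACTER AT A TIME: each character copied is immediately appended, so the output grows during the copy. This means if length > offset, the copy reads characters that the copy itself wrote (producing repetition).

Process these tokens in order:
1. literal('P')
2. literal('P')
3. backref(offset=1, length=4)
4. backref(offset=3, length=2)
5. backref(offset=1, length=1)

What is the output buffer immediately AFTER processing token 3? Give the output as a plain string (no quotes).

Answer: PPPPPP

Derivation:
Token 1: literal('P'). Output: "P"
Token 2: literal('P'). Output: "PP"
Token 3: backref(off=1, len=4) (overlapping!). Copied 'PPPP' from pos 1. Output: "PPPPPP"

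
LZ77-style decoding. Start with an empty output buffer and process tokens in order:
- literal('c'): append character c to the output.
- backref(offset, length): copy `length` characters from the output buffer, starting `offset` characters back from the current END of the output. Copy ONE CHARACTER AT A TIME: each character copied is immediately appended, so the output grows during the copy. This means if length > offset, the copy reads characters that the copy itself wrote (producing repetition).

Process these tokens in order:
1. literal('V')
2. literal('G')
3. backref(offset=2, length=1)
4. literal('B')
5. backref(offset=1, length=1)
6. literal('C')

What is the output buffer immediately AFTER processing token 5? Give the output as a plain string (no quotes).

Answer: VGVBB

Derivation:
Token 1: literal('V'). Output: "V"
Token 2: literal('G'). Output: "VG"
Token 3: backref(off=2, len=1). Copied 'V' from pos 0. Output: "VGV"
Token 4: literal('B'). Output: "VGVB"
Token 5: backref(off=1, len=1). Copied 'B' from pos 3. Output: "VGVBB"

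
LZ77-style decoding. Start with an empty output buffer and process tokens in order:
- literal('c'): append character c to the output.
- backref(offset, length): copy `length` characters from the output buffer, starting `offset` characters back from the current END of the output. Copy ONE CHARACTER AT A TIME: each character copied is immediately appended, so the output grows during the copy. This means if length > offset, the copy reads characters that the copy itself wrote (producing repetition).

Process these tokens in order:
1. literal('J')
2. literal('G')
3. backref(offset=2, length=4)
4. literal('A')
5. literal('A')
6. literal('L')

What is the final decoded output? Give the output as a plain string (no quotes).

Token 1: literal('J'). Output: "J"
Token 2: literal('G'). Output: "JG"
Token 3: backref(off=2, len=4) (overlapping!). Copied 'JGJG' from pos 0. Output: "JGJGJG"
Token 4: literal('A'). Output: "JGJGJGA"
Token 5: literal('A'). Output: "JGJGJGAA"
Token 6: literal('L'). Output: "JGJGJGAAL"

Answer: JGJGJGAAL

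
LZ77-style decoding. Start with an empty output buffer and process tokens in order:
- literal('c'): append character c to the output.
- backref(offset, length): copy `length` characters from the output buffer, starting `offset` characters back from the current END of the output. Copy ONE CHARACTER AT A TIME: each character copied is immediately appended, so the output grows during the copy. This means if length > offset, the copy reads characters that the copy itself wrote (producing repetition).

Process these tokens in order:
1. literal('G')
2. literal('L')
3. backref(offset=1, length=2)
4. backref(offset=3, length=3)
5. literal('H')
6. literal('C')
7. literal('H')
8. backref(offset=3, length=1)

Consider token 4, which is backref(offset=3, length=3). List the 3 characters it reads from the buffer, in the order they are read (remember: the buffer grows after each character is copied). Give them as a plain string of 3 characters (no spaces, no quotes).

Answer: LLL

Derivation:
Token 1: literal('G'). Output: "G"
Token 2: literal('L'). Output: "GL"
Token 3: backref(off=1, len=2) (overlapping!). Copied 'LL' from pos 1. Output: "GLLL"
Token 4: backref(off=3, len=3). Buffer before: "GLLL" (len 4)
  byte 1: read out[1]='L', append. Buffer now: "GLLLL"
  byte 2: read out[2]='L', append. Buffer now: "GLLLLL"
  byte 3: read out[3]='L', append. Buffer now: "GLLLLLL"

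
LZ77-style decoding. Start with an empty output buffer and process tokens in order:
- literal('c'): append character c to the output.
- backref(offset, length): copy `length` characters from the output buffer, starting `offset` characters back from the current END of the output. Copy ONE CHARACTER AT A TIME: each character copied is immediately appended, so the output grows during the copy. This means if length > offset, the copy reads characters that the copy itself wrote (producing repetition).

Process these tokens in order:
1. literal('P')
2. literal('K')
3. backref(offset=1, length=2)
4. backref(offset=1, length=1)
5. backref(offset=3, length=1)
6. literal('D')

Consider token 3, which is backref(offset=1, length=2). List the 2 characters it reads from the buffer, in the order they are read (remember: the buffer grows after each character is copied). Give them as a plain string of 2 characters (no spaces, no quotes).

Answer: KK

Derivation:
Token 1: literal('P'). Output: "P"
Token 2: literal('K'). Output: "PK"
Token 3: backref(off=1, len=2). Buffer before: "PK" (len 2)
  byte 1: read out[1]='K', append. Buffer now: "PKK"
  byte 2: read out[2]='K', append. Buffer now: "PKKK"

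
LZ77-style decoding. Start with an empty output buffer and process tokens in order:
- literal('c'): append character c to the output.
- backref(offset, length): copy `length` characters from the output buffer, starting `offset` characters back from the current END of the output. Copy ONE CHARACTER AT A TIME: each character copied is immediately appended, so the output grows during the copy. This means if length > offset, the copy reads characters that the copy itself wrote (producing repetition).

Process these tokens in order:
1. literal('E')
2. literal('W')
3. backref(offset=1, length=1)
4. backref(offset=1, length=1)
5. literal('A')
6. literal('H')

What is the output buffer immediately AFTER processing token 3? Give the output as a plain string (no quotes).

Answer: EWW

Derivation:
Token 1: literal('E'). Output: "E"
Token 2: literal('W'). Output: "EW"
Token 3: backref(off=1, len=1). Copied 'W' from pos 1. Output: "EWW"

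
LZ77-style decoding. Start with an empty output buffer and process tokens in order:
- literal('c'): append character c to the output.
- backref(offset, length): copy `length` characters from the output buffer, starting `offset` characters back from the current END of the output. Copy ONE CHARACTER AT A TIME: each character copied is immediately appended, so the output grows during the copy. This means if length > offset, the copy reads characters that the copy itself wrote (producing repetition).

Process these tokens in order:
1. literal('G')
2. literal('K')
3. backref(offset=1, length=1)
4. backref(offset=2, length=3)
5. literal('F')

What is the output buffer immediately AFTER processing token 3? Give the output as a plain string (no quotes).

Token 1: literal('G'). Output: "G"
Token 2: literal('K'). Output: "GK"
Token 3: backref(off=1, len=1). Copied 'K' from pos 1. Output: "GKK"

Answer: GKK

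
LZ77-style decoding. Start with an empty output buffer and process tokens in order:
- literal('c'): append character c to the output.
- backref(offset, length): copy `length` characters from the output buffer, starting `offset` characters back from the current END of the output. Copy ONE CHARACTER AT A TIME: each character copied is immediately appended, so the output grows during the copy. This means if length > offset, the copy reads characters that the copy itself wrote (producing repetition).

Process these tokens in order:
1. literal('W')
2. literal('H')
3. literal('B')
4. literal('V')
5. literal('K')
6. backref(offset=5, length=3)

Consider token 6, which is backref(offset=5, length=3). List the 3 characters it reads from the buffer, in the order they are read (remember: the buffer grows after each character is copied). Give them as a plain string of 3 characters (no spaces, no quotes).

Token 1: literal('W'). Output: "W"
Token 2: literal('H'). Output: "WH"
Token 3: literal('B'). Output: "WHB"
Token 4: literal('V'). Output: "WHBV"
Token 5: literal('K'). Output: "WHBVK"
Token 6: backref(off=5, len=3). Buffer before: "WHBVK" (len 5)
  byte 1: read out[0]='W', append. Buffer now: "WHBVKW"
  byte 2: read out[1]='H', append. Buffer now: "WHBVKWH"
  byte 3: read out[2]='B', append. Buffer now: "WHBVKWHB"

Answer: WHB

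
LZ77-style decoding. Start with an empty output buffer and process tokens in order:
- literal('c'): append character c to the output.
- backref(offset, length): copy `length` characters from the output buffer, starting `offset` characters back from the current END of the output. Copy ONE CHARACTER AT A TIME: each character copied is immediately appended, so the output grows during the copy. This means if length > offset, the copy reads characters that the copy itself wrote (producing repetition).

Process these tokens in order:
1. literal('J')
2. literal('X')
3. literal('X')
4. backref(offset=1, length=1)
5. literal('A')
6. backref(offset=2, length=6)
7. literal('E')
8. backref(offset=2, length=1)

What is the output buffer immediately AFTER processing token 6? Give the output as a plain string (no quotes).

Token 1: literal('J'). Output: "J"
Token 2: literal('X'). Output: "JX"
Token 3: literal('X'). Output: "JXX"
Token 4: backref(off=1, len=1). Copied 'X' from pos 2. Output: "JXXX"
Token 5: literal('A'). Output: "JXXXA"
Token 6: backref(off=2, len=6) (overlapping!). Copied 'XAXAXA' from pos 3. Output: "JXXXAXAXAXA"

Answer: JXXXAXAXAXA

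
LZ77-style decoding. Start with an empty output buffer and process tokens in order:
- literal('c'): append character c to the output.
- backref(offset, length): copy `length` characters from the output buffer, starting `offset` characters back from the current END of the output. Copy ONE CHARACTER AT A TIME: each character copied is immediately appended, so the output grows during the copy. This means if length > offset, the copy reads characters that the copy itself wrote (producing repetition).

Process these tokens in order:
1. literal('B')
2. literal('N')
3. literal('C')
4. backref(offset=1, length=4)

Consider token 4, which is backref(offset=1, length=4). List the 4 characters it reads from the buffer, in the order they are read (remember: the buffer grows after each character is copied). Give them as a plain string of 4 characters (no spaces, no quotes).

Token 1: literal('B'). Output: "B"
Token 2: literal('N'). Output: "BN"
Token 3: literal('C'). Output: "BNC"
Token 4: backref(off=1, len=4). Buffer before: "BNC" (len 3)
  byte 1: read out[2]='C', append. Buffer now: "BNCC"
  byte 2: read out[3]='C', append. Buffer now: "BNCCC"
  byte 3: read out[4]='C', append. Buffer now: "BNCCCC"
  byte 4: read out[5]='C', append. Buffer now: "BNCCCCC"

Answer: CCCC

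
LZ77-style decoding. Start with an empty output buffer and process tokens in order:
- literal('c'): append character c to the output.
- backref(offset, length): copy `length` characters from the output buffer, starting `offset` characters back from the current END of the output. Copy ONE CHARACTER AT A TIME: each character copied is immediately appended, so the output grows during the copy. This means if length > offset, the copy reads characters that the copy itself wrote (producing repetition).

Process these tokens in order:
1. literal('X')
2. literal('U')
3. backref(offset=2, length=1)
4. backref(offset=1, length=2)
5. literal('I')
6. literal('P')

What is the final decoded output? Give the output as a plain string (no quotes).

Answer: XUXXXIP

Derivation:
Token 1: literal('X'). Output: "X"
Token 2: literal('U'). Output: "XU"
Token 3: backref(off=2, len=1). Copied 'X' from pos 0. Output: "XUX"
Token 4: backref(off=1, len=2) (overlapping!). Copied 'XX' from pos 2. Output: "XUXXX"
Token 5: literal('I'). Output: "XUXXXI"
Token 6: literal('P'). Output: "XUXXXIP"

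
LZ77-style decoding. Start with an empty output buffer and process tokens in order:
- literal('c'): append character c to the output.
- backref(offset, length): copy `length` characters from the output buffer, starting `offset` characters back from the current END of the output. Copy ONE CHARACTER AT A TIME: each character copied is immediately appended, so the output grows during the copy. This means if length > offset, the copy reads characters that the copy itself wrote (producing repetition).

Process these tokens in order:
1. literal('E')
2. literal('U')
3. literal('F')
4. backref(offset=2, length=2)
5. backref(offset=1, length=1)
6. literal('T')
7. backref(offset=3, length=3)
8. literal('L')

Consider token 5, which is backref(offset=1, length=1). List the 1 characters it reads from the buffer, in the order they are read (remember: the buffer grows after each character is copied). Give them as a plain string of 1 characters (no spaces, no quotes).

Token 1: literal('E'). Output: "E"
Token 2: literal('U'). Output: "EU"
Token 3: literal('F'). Output: "EUF"
Token 4: backref(off=2, len=2). Copied 'UF' from pos 1. Output: "EUFUF"
Token 5: backref(off=1, len=1). Buffer before: "EUFUF" (len 5)
  byte 1: read out[4]='F', append. Buffer now: "EUFUFF"

Answer: F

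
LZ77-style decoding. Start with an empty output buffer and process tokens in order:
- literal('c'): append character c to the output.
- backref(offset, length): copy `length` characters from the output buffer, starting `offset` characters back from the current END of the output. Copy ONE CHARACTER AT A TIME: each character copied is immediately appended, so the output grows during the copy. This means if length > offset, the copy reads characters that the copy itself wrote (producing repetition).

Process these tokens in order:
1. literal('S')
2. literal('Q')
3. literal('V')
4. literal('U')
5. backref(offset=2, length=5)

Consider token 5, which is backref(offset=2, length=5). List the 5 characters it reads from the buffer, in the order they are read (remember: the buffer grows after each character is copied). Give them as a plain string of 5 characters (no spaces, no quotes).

Answer: VUVUV

Derivation:
Token 1: literal('S'). Output: "S"
Token 2: literal('Q'). Output: "SQ"
Token 3: literal('V'). Output: "SQV"
Token 4: literal('U'). Output: "SQVU"
Token 5: backref(off=2, len=5). Buffer before: "SQVU" (len 4)
  byte 1: read out[2]='V', append. Buffer now: "SQVUV"
  byte 2: read out[3]='U', append. Buffer now: "SQVUVU"
  byte 3: read out[4]='V', append. Buffer now: "SQVUVUV"
  byte 4: read out[5]='U', append. Buffer now: "SQVUVUVU"
  byte 5: read out[6]='V', append. Buffer now: "SQVUVUVUV"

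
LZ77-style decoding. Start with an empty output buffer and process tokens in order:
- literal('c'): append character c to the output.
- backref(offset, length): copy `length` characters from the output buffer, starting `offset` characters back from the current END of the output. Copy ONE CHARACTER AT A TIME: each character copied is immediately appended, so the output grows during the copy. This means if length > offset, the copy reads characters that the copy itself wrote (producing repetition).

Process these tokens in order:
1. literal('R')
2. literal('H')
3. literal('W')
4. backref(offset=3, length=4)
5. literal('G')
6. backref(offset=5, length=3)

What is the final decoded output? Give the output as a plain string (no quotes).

Answer: RHWRHWRGRHW

Derivation:
Token 1: literal('R'). Output: "R"
Token 2: literal('H'). Output: "RH"
Token 3: literal('W'). Output: "RHW"
Token 4: backref(off=3, len=4) (overlapping!). Copied 'RHWR' from pos 0. Output: "RHWRHWR"
Token 5: literal('G'). Output: "RHWRHWRG"
Token 6: backref(off=5, len=3). Copied 'RHW' from pos 3. Output: "RHWRHWRGRHW"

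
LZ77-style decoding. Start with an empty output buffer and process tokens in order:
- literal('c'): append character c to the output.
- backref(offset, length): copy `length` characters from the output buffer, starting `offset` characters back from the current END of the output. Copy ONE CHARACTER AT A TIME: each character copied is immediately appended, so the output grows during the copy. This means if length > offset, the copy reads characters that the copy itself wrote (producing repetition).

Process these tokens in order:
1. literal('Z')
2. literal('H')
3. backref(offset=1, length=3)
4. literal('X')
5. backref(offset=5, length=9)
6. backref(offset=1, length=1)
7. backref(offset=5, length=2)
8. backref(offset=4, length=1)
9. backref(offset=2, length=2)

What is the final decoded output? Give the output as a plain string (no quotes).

Answer: ZHHHHXHHHHXHHHHHHHHHH

Derivation:
Token 1: literal('Z'). Output: "Z"
Token 2: literal('H'). Output: "ZH"
Token 3: backref(off=1, len=3) (overlapping!). Copied 'HHH' from pos 1. Output: "ZHHHH"
Token 4: literal('X'). Output: "ZHHHHX"
Token 5: backref(off=5, len=9) (overlapping!). Copied 'HHHHXHHHH' from pos 1. Output: "ZHHHHXHHHHXHHHH"
Token 6: backref(off=1, len=1). Copied 'H' from pos 14. Output: "ZHHHHXHHHHXHHHHH"
Token 7: backref(off=5, len=2). Copied 'HH' from pos 11. Output: "ZHHHHXHHHHXHHHHHHH"
Token 8: backref(off=4, len=1). Copied 'H' from pos 14. Output: "ZHHHHXHHHHXHHHHHHHH"
Token 9: backref(off=2, len=2). Copied 'HH' from pos 17. Output: "ZHHHHXHHHHXHHHHHHHHHH"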